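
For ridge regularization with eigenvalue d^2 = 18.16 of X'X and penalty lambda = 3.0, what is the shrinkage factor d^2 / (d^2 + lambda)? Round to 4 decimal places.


Compute the denominator: 18.16 + 3.0 = 21.1600.
Shrinkage factor = 18.16 / 21.1600 = 0.8582.

0.8582


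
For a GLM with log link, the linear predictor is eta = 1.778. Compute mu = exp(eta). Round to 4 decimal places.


The inverse log link gives:
mu = exp(1.778) = 5.9180.

5.9180


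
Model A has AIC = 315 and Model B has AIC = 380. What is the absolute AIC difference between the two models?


Absolute difference = |315 - 380| = 65.
The model with lower AIC (A) is preferred.

65


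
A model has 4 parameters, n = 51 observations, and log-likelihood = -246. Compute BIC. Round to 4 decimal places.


k * ln(n) = 4 * ln(51) = 4 * 3.931826 = 15.727304.
-2 * loglik = -2 * (-246) = 492.
BIC = 15.727304 + 492 = 507.727304, which rounds to 507.7273.

507.7273


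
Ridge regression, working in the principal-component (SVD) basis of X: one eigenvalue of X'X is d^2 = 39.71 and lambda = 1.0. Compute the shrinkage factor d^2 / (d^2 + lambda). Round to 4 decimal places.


d^2 + lambda = 39.71 + 1.0 = 40.7100.
Shrinkage factor = 39.71/40.7100 = 0.9754.

0.9754


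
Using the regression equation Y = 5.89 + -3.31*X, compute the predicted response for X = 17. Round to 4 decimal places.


Predicted value:
Y = 5.89 + (-3.31)(17) = 5.89 + -56.2700 = -50.3800.

-50.3800


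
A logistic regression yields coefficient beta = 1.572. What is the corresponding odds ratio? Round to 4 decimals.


exp(1.572) = 4.8163.
So the odds ratio is 4.8163.

4.8163


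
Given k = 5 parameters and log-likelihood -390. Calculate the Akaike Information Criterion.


Compute:
2k = 2*5 = 10.
-2*loglik = -2*(-390) = 780.
AIC = 10 + 780 = 790.

790


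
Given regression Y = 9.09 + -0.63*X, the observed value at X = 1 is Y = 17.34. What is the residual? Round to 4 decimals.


Fitted value at X = 1 is yhat = 9.09 + -0.63*1 = 8.4600.
Residual = 17.34 - 8.4600 = 8.8800.

8.8800


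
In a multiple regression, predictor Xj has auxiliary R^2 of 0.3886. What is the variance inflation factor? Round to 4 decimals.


Using VIF = 1/(1 - R^2_j):
1 - 0.3886 = 0.6114.
VIF = 1.6356.

1.6356


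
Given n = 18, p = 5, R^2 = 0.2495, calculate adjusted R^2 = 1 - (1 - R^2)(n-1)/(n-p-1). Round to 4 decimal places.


Plug in: Adj R^2 = 1 - (1 - 0.2495) * 17/12.
= 1 - 0.7505 * 17/12
= 1 - 12.7585 / 12
= 1 - 1.0632 = -0.0632.

-0.0632


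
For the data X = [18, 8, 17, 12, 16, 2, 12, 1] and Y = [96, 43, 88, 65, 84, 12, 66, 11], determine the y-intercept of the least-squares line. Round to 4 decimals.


First find the slope: b1 = 5.0423.
Means: xbar = 10.7500, ybar = 58.1250.
b0 = ybar - b1 * xbar = 58.1250 - 5.0423 * 10.7500 = 3.9204.

3.9204


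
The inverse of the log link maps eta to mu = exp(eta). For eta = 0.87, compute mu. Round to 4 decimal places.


The inverse log link gives:
mu = exp(0.87) = 2.3869.

2.3869


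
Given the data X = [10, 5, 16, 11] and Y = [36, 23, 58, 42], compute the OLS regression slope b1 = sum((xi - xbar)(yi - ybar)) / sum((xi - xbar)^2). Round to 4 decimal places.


First compute the means: xbar = 10.5000, ybar = 39.7500.
Then S_xx = sum((xi - xbar)^2) = 61.0000.
S_xy = sum((xi - xbar)(yi - ybar)) = 195.5000.
b1 = S_xy / S_xx = 195.5000 / 61.0000 = 3.2049.

3.2049


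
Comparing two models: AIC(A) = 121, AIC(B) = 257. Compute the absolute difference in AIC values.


Absolute difference = |121 - 257| = 136.
The model with lower AIC (A) is preferred.

136


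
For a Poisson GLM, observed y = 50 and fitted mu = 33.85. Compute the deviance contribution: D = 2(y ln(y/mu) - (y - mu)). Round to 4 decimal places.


y/mu = 50/33.85 = 1.477105 (approx.), and ln(50/33.85) = 0.390084.
y * ln(y/mu) = 50 * 0.390084 = 19.504200.
y - mu = 16.15.
D = 2 * (19.504200 - 16.15) = 6.708400, which rounds to 6.7084.

6.7084


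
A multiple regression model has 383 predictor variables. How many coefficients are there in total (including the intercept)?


Total coefficients = number of predictors + 1 (for the intercept).
= 383 + 1 = 384.

384


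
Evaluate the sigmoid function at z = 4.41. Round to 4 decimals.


Compute exp(-4.4100) = 0.0122.
Sigmoid = 1 / (1 + 0.0122) = 1 / 1.0122 = 0.9880.

0.9880


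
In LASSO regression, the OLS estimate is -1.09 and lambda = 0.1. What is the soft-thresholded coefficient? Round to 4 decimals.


Absolute value: |-1.09| = 1.09.
Compare to lambda = 0.1.
Since |beta| > lambda, coefficient = sign(beta)*(|beta| - lambda) = -0.9900.

-0.9900


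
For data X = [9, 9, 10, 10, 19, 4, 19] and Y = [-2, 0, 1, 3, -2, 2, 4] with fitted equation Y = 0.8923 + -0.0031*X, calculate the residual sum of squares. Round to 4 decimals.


Compute predicted values, then residuals = yi - yhat_i.
Residuals: [-2.8644, -0.8644, 0.1387, 2.1387, -2.8334, 1.1201, 3.1666].
SSres = sum(residual^2) = 32.8554.

32.8554


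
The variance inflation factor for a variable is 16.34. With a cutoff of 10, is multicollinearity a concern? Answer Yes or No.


The threshold is 10.
VIF = 16.34 is >= 10.
Multicollinearity indication: Yes.

Yes


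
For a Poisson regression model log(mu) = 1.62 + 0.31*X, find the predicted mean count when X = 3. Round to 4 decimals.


Compute eta = 1.62 + 0.31 * 3 = 2.5500.
Apply inverse link: mu = e^2.5500 = 12.8071.

12.8071


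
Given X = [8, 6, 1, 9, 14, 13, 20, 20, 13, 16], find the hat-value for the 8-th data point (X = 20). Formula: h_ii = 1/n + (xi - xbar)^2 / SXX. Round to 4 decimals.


n = 10, xbar = 12.0000.
SXX = sum((xi - xbar)^2) = 332.0000.
h = 1/10 + (20 - 12.0000)^2 / 332.0000 = 0.2928.

0.2928


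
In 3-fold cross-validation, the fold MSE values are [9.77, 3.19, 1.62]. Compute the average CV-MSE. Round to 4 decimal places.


Sum of fold MSEs = 14.5800.
Average = 14.5800 / 3 = 4.8600.

4.8600


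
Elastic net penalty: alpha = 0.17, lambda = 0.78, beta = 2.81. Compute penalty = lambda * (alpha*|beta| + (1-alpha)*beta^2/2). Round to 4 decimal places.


Compute:
L1 = 0.17 * 2.81 = 0.4777.
L2 = 0.83 * 2.81^2 / 2 = 3.2769.
Penalty = 0.78 * (0.4777 + 3.2769) = 2.9286.

2.9286


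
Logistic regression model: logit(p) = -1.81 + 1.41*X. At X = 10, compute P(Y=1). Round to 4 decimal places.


Linear predictor: z = -1.81 + 1.41 * 10 = 12.2900.
P = 1/(1 + exp(-12.2900)) = 1/(1 + 0.0000) = 1.0000.

1.0000


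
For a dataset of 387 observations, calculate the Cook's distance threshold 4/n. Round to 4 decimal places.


Using the rule of thumb:
Threshold = 4 / 387 = 0.0103.

0.0103


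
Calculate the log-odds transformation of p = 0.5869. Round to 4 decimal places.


1 - p = 0.4131.
p/(1-p) = 1.4207.
logit = ln(1.4207) = 0.3512.

0.3512


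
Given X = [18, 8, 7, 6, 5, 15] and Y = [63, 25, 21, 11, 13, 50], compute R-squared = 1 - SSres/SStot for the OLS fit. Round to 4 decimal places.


Fit the OLS line: b0 = -8.2252, b1 = 3.9382.
SSres = 28.2870.
SStot = 2243.5000.
R^2 = 1 - 28.2870/2243.5000 = 0.9874.

0.9874


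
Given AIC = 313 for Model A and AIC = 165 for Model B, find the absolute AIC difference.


Compute |313 - 165| = 148.
Model B has the smaller AIC.

148


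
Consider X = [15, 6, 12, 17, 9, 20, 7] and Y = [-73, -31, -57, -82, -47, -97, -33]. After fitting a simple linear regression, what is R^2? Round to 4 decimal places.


The fitted line is Y = -1.8106 + -4.7363*X.
SSres = 14.0759, SStot = 3770.0000.
R^2 = 1 - SSres/SStot = 0.9963.

0.9963


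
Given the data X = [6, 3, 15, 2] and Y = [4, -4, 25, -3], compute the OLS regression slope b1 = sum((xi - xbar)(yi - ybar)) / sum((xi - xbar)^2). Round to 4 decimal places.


The sample means are xbar = 6.5000 and ybar = 5.5000.
Compute S_xx = 105.0000 and S_xy = 238.0000.
Slope b1 = S_xy / S_xx = 238.0000 / 105.0000 = 2.2667.

2.2667


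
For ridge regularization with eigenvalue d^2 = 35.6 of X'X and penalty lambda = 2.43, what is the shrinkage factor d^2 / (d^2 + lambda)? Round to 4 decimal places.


d^2 + lambda = 35.6 + 2.43 = 38.0300.
Shrinkage factor = 35.6/38.0300 = 0.9361.

0.9361


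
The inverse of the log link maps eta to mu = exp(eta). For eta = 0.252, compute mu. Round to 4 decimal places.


The inverse log link gives:
mu = exp(0.252) = 1.2866.

1.2866


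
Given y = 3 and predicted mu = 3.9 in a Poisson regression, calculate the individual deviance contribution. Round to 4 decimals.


Compute y*ln(y/mu) = 3*ln(3/3.9) = 3*-0.262364 = -0.787092.
y - mu = -0.9.
D = 2*(-0.787092 - (-0.9)) = 0.225816, which rounds to 0.2258.

0.2258


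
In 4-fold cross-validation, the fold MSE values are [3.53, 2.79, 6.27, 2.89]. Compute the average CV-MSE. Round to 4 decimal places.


Add all fold MSEs: 15.4800.
Divide by k = 4: 15.4800/4 = 3.8700.

3.8700


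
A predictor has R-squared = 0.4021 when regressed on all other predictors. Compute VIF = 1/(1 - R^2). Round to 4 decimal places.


Using VIF = 1/(1 - R^2_j):
1 - 0.4021 = 0.5979.
VIF = 1.6725.

1.6725


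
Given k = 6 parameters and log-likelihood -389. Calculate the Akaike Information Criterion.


AIC = 2k - 2*loglik = 2(6) - 2(-389).
= 12 + 778 = 790.

790


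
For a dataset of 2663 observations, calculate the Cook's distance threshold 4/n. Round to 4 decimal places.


Cook's distance cutoff = 4/n = 4/2663.
= 0.0015.

0.0015


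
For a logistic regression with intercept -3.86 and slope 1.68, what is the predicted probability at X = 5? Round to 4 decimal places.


Compute z = -3.86 + (1.68)(5) = 4.5400.
exp(-z) = 0.0107.
P = 1/(1 + 0.0107) = 0.9894.

0.9894


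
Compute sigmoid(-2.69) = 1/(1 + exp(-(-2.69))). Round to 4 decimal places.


Compute exp(2.6900) = 14.7317.
Sigmoid = 1 / (1 + 14.7317) = 1 / 15.7317 = 0.0636.

0.0636


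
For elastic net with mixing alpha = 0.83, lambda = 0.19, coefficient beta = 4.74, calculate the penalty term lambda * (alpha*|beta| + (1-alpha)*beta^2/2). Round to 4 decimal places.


Compute:
L1 = 0.83 * 4.74 = 3.9342.
L2 = 0.17 * 4.74^2 / 2 = 1.9097.
Penalty = 0.19 * (3.9342 + 1.9097) = 1.1103.

1.1103


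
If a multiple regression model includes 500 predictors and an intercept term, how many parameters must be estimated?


Including the intercept, the model has 500 predictor coefficients + 1 intercept.
Total = 501.

501


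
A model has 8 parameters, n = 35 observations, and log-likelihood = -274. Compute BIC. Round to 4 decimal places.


ln(35) = 3.555348.
k * ln(n) = 8 * 3.555348 = 28.442784.
-2L = 548.
BIC = 28.442784 + 548 = 576.442784, which rounds to 576.4428.

576.4428


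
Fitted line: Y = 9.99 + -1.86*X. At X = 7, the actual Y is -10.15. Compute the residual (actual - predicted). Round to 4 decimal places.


Predicted = 9.99 + -1.86 * 7 = -3.0300.
Residual = -10.15 - -3.0300 = -7.1200.

-7.1200


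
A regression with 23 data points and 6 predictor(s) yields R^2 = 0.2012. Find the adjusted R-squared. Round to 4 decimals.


Adjusted R^2 = 1 - (1 - R^2) * (n-1)/(n-p-1).
(1 - R^2) = 0.7988.
(n-1)/(n-p-1) = 22/16.
(1 - R^2) * (n-1) = 0.7988 * 22 = 17.5736.
Divide by (n-p-1): 17.5736 / 16 = 1.0984.
Adj R^2 = 1 - 1.0984 = -0.0984.

-0.0984


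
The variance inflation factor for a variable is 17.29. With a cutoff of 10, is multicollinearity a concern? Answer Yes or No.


Compare VIF = 17.29 to the threshold of 10.
17.29 >= 10, so the answer is Yes.

Yes


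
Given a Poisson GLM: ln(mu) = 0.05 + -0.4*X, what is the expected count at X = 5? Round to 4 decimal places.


Linear predictor: eta = 0.05 + (-0.4)(5) = -1.9500.
Expected count: mu = exp(-1.9500) = 0.1423.

0.1423


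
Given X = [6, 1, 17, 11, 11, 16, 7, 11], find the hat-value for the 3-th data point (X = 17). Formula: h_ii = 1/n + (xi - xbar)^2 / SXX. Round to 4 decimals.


Compute xbar = 10.0000 with n = 8 observations.
SXX = 194.0000.
Leverage = 1/8 + (17 - 10.0000)^2/194.0000 = 0.3776.

0.3776


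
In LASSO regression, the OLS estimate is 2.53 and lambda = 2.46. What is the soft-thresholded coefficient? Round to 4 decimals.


Check: |2.53| = 2.53 vs lambda = 2.46.
Since |beta| > lambda, coefficient = sign(beta)*(|beta| - lambda) = 0.0700.
Soft-thresholded coefficient = 0.0700.

0.0700


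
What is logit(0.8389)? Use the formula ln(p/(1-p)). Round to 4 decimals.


Compute the odds: 0.8389/0.1611 = 5.2073.
Take the natural log: ln(5.2073) = 1.6501.

1.6501


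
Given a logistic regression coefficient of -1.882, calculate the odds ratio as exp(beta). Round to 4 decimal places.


exp(-1.882) = 0.1523.
So the odds ratio is 0.1523.

0.1523


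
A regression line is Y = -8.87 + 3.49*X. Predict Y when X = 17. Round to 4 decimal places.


Plug X = 17 into Y = -8.87 + 3.49*X:
Y = -8.87 + 59.3300 = 50.4600.

50.4600


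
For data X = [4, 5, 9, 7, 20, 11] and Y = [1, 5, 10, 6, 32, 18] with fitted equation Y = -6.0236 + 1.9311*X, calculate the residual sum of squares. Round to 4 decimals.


For each point, residual = actual - predicted.
Residuals: [-0.7008, 1.3681, -1.3563, -1.4941, -0.5984, 2.7815].
Sum of squared residuals = 14.5295.

14.5295


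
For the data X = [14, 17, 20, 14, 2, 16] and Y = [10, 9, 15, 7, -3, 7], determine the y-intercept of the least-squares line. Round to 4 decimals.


The slope is b1 = 0.9049.
Sample means are xbar = 13.8333 and ybar = 7.5000.
Intercept: b0 = 7.5000 - (0.9049)(13.8333) = -5.0182.

-5.0182


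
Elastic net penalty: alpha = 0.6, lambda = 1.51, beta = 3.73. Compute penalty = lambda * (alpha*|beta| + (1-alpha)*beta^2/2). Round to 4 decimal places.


Compute:
L1 = 0.6 * 3.73 = 2.2380.
L2 = 0.4 * 3.73^2 / 2 = 2.7826.
Penalty = 1.51 * (2.2380 + 2.7826) = 7.5811.

7.5811


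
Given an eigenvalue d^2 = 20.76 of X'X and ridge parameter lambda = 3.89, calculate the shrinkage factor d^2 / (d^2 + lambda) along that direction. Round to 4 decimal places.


Denominator = d^2 + lambda = 20.76 + 3.89 = 24.6500.
Shrinkage = 20.76 / 24.6500 = 0.8422.

0.8422


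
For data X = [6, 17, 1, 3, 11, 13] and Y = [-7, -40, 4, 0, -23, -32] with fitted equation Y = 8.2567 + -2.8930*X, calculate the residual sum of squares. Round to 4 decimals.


Predicted values from Y = 8.2567 + -2.8930*X.
Residuals: [2.1013, 0.9243, -1.3637, 0.4223, 0.5663, -2.6477].
SSres = 14.6388.

14.6388


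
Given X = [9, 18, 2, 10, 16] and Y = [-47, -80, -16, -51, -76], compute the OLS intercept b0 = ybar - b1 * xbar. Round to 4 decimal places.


Compute b1 = -4.0688 from the OLS formula.
With xbar = 11.0000 and ybar = -54.0000, the intercept is:
b0 = -54.0000 - -4.0688 * 11.0000 = -9.2438.

-9.2438


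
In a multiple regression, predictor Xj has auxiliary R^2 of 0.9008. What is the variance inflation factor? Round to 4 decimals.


VIF = 1 / (1 - 0.9008).
= 1 / 0.0992 = 10.0806.

10.0806


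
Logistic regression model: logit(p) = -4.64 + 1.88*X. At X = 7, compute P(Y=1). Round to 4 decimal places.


Linear predictor: z = -4.64 + 1.88 * 7 = 8.5200.
P = 1/(1 + exp(-8.5200)) = 1/(1 + 0.0002) = 0.9998.

0.9998


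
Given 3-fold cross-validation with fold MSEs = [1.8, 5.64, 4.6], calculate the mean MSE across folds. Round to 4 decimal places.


Add all fold MSEs: 12.0400.
Divide by k = 3: 12.0400/3 = 4.0133.

4.0133


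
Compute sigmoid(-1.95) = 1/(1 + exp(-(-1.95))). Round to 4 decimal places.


Compute exp(1.9500) = 7.0287.
Sigmoid = 1 / (1 + 7.0287) = 1 / 8.0287 = 0.1246.

0.1246


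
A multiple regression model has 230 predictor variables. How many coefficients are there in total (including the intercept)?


Including the intercept, the model has 230 predictor coefficients + 1 intercept.
Total = 231.

231


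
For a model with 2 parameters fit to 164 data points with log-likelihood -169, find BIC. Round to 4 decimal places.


k * ln(n) = 2 * ln(164) = 2 * 5.099866 = 10.199732.
-2 * loglik = -2 * (-169) = 338.
BIC = 10.199732 + 338 = 348.199732, which rounds to 348.1997.

348.1997


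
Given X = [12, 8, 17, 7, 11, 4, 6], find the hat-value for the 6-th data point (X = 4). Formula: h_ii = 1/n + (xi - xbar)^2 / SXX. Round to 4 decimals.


n = 7, xbar = 9.2857.
SXX = sum((xi - xbar)^2) = 115.4286.
h = 1/7 + (4 - 9.2857)^2 / 115.4286 = 0.3849.

0.3849


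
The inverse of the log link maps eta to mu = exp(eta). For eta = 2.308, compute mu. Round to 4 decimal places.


mu = exp(eta) = exp(2.308).
= 10.0543.

10.0543


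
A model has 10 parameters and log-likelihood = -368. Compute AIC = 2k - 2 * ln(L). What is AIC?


Compute:
2k = 2*10 = 20.
-2*loglik = -2*(-368) = 736.
AIC = 20 + 736 = 756.

756


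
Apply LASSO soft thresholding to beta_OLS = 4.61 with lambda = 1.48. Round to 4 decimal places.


Absolute value: |4.61| = 4.61.
Compare to lambda = 1.48.
Since |beta| > lambda, coefficient = sign(beta)*(|beta| - lambda) = 3.1300.

3.1300


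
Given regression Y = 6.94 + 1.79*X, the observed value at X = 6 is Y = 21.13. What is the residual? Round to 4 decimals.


Predicted = 6.94 + 1.79 * 6 = 17.6800.
Residual = 21.13 - 17.6800 = 3.4500.

3.4500


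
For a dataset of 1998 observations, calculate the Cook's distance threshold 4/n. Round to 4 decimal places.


Cook's distance cutoff = 4/n = 4/1998.
= 0.0020.

0.0020


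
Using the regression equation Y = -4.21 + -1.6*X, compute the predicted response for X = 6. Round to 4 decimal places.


Substitute X = 6 into the equation:
Y = -4.21 + -1.6 * 6 = -4.21 + -9.6000 = -13.8100.

-13.8100


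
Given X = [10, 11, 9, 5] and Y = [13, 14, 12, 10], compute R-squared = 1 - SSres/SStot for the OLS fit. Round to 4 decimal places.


Fit the OLS line: b0 = 6.6627, b1 = 0.6386.
SSres = 0.2892.
SStot = 8.7500.
R^2 = 1 - 0.2892/8.7500 = 0.9670.

0.9670


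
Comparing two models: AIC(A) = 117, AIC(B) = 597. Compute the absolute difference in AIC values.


Absolute difference = |117 - 597| = 480.
The model with lower AIC (A) is preferred.

480


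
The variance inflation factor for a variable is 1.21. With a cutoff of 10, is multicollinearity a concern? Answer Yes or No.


Check: VIF = 1.21 vs threshold = 10.
Since 1.21 < 10, the answer is No.

No


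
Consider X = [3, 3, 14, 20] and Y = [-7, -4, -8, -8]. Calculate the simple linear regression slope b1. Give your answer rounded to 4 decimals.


First compute the means: xbar = 10.0000, ybar = -6.7500.
Then S_xx = sum((xi - xbar)^2) = 214.0000.
S_xy = sum((xi - xbar)(yi - ybar)) = -35.0000.
b1 = S_xy / S_xx = -35.0000 / 214.0000 = -0.1636.

-0.1636


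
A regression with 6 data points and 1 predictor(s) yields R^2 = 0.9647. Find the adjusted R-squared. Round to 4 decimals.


Using the formula:
(1 - 0.9647) = 0.0353.
Multiply by 5/4: 0.0353 * 5 = 0.1765, then 0.1765 / 4 = 0.0441.
Adj R^2 = 1 - 0.0441 = 0.9559.

0.9559


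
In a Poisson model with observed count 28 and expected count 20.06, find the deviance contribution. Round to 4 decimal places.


y/mu = 28/20.06 = 1.395813 (approx.), and ln(28/20.06) = 0.333477.
y * ln(y/mu) = 28 * 0.333477 = 9.337356.
y - mu = 7.94.
D = 2 * (9.337356 - 7.94) = 2.794712, which rounds to 2.7947.

2.7947


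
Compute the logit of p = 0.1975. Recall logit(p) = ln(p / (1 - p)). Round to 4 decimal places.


1 - p = 0.8025.
p/(1-p) = 0.2461.
logit = ln(0.2461) = -1.4020.

-1.4020


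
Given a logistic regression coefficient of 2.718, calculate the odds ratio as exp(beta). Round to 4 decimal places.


exp(2.718) = 15.1500.
So the odds ratio is 15.1500.

15.1500


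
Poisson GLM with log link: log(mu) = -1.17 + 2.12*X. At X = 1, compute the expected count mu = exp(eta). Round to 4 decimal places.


Linear predictor: eta = -1.17 + (2.12)(1) = 0.9500.
Expected count: mu = exp(0.9500) = 2.5857.

2.5857


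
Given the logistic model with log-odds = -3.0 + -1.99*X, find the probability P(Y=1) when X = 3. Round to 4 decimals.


Linear predictor: z = -3.0 + -1.99 * 3 = -8.9700.
P = 1/(1 + exp(8.9700)) = 1/(1 + 7863.6016) = 0.0001.

0.0001


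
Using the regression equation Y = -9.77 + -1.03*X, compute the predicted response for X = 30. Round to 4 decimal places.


Substitute X = 30 into the equation:
Y = -9.77 + -1.03 * 30 = -9.77 + -30.9000 = -40.6700.

-40.6700


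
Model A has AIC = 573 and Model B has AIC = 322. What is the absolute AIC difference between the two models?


Absolute difference = |573 - 322| = 251.
The model with lower AIC (B) is preferred.

251


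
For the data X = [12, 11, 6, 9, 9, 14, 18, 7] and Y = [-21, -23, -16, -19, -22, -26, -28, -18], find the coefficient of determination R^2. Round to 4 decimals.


After computing the OLS fit (b0=-11.2000, b1=-0.9698):
SSres = 12.7767, SStot = 113.8750.
R^2 = 1 - 12.7767/113.8750 = 0.8878.

0.8878


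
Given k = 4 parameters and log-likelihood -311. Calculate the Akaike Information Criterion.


AIC = 2*4 - 2*(-311).
= 8 + 622 = 630.

630


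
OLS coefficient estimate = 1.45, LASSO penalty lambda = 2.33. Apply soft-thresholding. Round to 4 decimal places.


|beta_OLS| = 1.45.
lambda = 2.33.
Since |beta| <= lambda, the coefficient is set to 0.
Result = 0.0000.

0.0000


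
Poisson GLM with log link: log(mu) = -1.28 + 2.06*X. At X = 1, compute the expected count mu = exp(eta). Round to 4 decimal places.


Linear predictor: eta = -1.28 + (2.06)(1) = 0.7800.
Expected count: mu = exp(0.7800) = 2.1815.

2.1815


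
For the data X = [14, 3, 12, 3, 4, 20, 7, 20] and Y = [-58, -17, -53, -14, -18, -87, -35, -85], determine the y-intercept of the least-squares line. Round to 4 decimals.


First find the slope: b1 = -4.1185.
Means: xbar = 10.3750, ybar = -45.8750.
b0 = ybar - b1 * xbar = -45.8750 - -4.1185 * 10.3750 = -3.1458.

-3.1458


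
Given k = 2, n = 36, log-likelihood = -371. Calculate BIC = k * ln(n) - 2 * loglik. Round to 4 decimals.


ln(36) = 3.583519.
k * ln(n) = 2 * 3.583519 = 7.167038.
-2L = 742.
BIC = 7.167038 + 742 = 749.167038, which rounds to 749.1670.

749.1670


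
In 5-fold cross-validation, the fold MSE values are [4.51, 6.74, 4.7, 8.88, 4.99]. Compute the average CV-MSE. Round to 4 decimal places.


Total MSE across folds = 29.8200.
CV-MSE = 29.8200/5 = 5.9640.

5.9640


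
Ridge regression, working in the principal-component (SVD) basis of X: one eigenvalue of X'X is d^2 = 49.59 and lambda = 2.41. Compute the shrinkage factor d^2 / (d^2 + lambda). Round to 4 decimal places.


Compute the denominator: 49.59 + 2.41 = 52.0000.
Shrinkage factor = 49.59 / 52.0000 = 0.9537.

0.9537


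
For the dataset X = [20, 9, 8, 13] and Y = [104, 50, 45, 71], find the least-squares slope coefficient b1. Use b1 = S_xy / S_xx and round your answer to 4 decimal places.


The sample means are xbar = 12.5000 and ybar = 67.5000.
Compute S_xx = 89.0000 and S_xy = 438.0000.
Slope b1 = S_xy / S_xx = 438.0000 / 89.0000 = 4.9213.

4.9213


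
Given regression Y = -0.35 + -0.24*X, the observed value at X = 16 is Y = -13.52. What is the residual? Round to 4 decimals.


Predicted = -0.35 + -0.24 * 16 = -4.1900.
Residual = -13.52 - -4.1900 = -9.3300.

-9.3300


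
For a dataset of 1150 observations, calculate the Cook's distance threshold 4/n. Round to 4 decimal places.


Cook's distance cutoff = 4/n = 4/1150.
= 0.0035.

0.0035


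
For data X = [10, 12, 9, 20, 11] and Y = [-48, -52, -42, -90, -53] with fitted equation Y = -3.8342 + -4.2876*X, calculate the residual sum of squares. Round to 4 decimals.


Predicted values from Y = -3.8342 + -4.2876*X.
Residuals: [-1.2898, 3.2854, 0.4226, -0.4138, -2.0022].
SSres = 16.8161.

16.8161


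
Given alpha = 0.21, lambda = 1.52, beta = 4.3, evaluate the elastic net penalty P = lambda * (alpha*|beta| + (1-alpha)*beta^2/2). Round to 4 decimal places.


L1 component = 0.21 * |4.3| = 0.9030.
L2 component = 0.79 * 4.3^2 / 2 = 7.3036.
Penalty = 1.52 * (0.9030 + 7.3036) = 1.52 * 8.2066 = 12.4740.

12.4740


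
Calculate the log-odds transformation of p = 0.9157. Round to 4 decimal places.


1 - p = 0.0843.
p/(1-p) = 10.8624.
logit = ln(10.8624) = 2.3853.

2.3853


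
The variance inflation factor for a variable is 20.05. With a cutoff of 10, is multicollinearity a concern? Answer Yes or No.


The threshold is 10.
VIF = 20.05 is >= 10.
Multicollinearity indication: Yes.

Yes


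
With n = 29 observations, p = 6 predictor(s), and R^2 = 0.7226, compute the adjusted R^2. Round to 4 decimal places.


Using the formula:
(1 - 0.7226) = 0.2774.
Multiply by 28/22: 0.2774 * 28 = 7.7672, then 7.7672 / 22 = 0.3531.
Adj R^2 = 1 - 0.3531 = 0.6469.

0.6469


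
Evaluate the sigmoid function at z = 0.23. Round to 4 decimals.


exp(-0.2300) = 0.7945.
1 + exp(-z) = 1.7945.
sigmoid = 1/1.7945 = 0.5572.

0.5572


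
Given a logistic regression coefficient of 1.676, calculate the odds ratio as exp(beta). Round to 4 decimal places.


Odds ratio = exp(beta) = exp(1.676).
= 5.3441.

5.3441


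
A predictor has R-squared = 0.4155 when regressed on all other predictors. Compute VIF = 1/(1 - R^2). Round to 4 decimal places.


VIF = 1 / (1 - 0.4155).
= 1 / 0.5845 = 1.7109.

1.7109


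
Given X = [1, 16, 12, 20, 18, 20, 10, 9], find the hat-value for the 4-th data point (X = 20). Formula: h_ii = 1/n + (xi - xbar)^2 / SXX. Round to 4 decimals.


Mean of X: xbar = 13.2500.
SXX = 301.5000.
For X = 20: h = 1/8 + (20 - 13.2500)^2/301.5000 = 0.2761.

0.2761


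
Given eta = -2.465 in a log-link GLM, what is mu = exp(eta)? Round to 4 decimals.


The inverse log link gives:
mu = exp(-2.465) = 0.0850.

0.0850


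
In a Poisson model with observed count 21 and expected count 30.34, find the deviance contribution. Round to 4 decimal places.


y/mu = 21/30.34 = 0.692156 (approx.), and ln(21/30.34) = -0.367945.
y * ln(y/mu) = 21 * -0.367945 = -7.726845.
y - mu = -9.34.
D = 2 * (-7.726845 - -9.34) = 3.226310, which rounds to 3.2263.

3.2263


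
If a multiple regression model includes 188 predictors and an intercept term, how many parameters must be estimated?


Total coefficients = number of predictors + 1 (for the intercept).
= 188 + 1 = 189.

189


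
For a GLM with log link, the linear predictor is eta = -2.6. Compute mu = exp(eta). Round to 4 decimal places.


Apply the inverse link:
mu = e^-2.6 = 0.0743.

0.0743


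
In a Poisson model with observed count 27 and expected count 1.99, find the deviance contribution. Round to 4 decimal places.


Compute y*ln(y/mu) = 27*ln(27/1.99) = 27*2.607702 = 70.407954.
y - mu = 25.01.
D = 2*(70.407954 - (25.01)) = 90.795908, which rounds to 90.7959.

90.7959


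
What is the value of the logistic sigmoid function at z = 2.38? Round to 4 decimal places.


First, exp(-2.3800) = 0.0926.
Then sigma(z) = 1/(1 + 0.0926) = 0.9153.

0.9153


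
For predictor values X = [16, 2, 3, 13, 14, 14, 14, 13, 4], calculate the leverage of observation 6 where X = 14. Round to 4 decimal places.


Mean of X: xbar = 10.3333.
SXX = 250.0000.
For X = 14: h = 1/9 + (14 - 10.3333)^2/250.0000 = 0.1649.

0.1649


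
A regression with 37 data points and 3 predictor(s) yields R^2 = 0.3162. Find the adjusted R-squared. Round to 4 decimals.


Using the formula:
(1 - 0.3162) = 0.6838.
Multiply by 36/33: 0.6838 * 36 = 24.6168, then 24.6168 / 33 = 0.7460.
Adj R^2 = 1 - 0.7460 = 0.2540.

0.2540


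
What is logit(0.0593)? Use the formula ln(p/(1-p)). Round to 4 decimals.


The odds are p/(1-p) = 0.0593 / 0.9407 = 0.0630.
logit(p) = ln(0.0630) = -2.7640.

-2.7640


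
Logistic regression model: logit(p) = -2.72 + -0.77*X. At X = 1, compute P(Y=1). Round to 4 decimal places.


z = -2.72 + -0.77 * 1 = -3.4900.
Sigmoid: P = 1 / (1 + exp(3.4900)) = 0.0296.

0.0296


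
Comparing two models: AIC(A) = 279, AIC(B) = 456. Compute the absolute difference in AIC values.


Compute |279 - 456| = 177.
Model A has the smaller AIC.

177


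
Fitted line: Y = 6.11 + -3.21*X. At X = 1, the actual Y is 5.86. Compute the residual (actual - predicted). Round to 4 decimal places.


Predicted = 6.11 + -3.21 * 1 = 2.9000.
Residual = 5.86 - 2.9000 = 2.9600.

2.9600


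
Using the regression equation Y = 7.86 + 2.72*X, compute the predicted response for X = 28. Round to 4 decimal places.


Plug X = 28 into Y = 7.86 + 2.72*X:
Y = 7.86 + 76.1600 = 84.0200.

84.0200


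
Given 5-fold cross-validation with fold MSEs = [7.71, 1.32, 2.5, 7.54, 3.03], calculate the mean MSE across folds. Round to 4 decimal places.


Add all fold MSEs: 22.1000.
Divide by k = 5: 22.1000/5 = 4.4200.

4.4200


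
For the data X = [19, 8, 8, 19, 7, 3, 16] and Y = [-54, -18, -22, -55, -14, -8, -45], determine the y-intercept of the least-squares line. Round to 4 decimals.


Compute b1 = -3.0612 from the OLS formula.
With xbar = 11.4286 and ybar = -30.8571, the intercept is:
b0 = -30.8571 - -3.0612 * 11.4286 = 4.1281.

4.1281


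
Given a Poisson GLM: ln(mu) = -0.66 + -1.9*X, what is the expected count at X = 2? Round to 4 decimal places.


Linear predictor: eta = -0.66 + (-1.9)(2) = -4.4600.
Expected count: mu = exp(-4.4600) = 0.0116.

0.0116


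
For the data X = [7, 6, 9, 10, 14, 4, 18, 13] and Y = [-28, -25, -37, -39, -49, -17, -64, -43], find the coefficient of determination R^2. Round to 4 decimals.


After computing the OLS fit (b0=-5.7896, b1=-3.1566):
SSres = 30.1756, SStot = 1533.5000.
R^2 = 1 - 30.1756/1533.5000 = 0.9803.

0.9803


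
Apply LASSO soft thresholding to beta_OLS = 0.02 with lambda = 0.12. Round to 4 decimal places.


Absolute value: |0.02| = 0.02.
Compare to lambda = 0.12.
Since |beta| <= lambda, the coefficient is set to 0.

0.0000


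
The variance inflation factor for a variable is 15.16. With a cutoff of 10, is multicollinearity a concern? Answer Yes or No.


The threshold is 10.
VIF = 15.16 is >= 10.
Multicollinearity indication: Yes.

Yes


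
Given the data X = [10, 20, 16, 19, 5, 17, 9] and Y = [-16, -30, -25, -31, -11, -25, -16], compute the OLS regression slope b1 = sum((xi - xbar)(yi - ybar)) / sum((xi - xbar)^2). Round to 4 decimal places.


Calculate xbar = 13.7143, ybar = -22.0000.
S_xx = 195.4286, S_xy = -261.0000.
Using b1 = S_xy / S_xx = -261.0000 / 195.4286, we get b1 = -1.3355.

-1.3355


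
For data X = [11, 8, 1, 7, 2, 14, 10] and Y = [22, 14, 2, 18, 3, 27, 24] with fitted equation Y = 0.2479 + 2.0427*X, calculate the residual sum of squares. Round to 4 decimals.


Predicted values from Y = 0.2479 + 2.0427*X.
Residuals: [-0.7176, -2.5895, -0.2906, 3.4532, -1.3333, -1.8457, 3.3251].
SSres = 35.4701.

35.4701


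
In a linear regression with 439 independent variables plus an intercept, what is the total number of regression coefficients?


Including the intercept, the model has 439 predictor coefficients + 1 intercept.
Total = 440.

440


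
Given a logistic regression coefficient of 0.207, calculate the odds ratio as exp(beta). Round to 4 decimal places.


Odds ratio = exp(beta) = exp(0.207).
= 1.2300.

1.2300


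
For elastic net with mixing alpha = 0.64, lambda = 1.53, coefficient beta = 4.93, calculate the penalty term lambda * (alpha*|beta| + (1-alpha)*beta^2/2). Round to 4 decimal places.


L1 component = 0.64 * |4.93| = 3.1552.
L2 component = 0.36 * 4.93^2 / 2 = 4.3749.
Penalty = 1.53 * (3.1552 + 4.3749) = 1.53 * 7.5301 = 11.5210.

11.5210


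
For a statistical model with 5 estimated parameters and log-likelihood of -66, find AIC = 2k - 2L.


AIC = 2*5 - 2*(-66).
= 10 + 132 = 142.

142


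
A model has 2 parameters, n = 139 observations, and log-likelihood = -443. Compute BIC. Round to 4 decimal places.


ln(139) = 4.934474.
k * ln(n) = 2 * 4.934474 = 9.868948.
-2L = 886.
BIC = 9.868948 + 886 = 895.868948, which rounds to 895.8689.

895.8689


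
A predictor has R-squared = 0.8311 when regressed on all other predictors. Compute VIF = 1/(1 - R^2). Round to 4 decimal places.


VIF = 1 / (1 - 0.8311).
= 1 / 0.1689 = 5.9207.

5.9207


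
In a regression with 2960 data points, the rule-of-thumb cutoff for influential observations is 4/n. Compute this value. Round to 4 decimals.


The threshold is 4/n.
4/2960 = 0.0014.

0.0014


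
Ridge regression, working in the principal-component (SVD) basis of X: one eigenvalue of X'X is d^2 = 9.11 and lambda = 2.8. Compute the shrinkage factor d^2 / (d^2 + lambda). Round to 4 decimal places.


Denominator = d^2 + lambda = 9.11 + 2.8 = 11.9100.
Shrinkage = 9.11 / 11.9100 = 0.7649.

0.7649


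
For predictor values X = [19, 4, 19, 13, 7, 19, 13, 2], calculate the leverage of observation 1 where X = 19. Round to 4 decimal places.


Mean of X: xbar = 12.0000.
SXX = 338.0000.
For X = 19: h = 1/8 + (19 - 12.0000)^2/338.0000 = 0.2700.

0.2700


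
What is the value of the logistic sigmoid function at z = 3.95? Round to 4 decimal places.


exp(-3.9500) = 0.0193.
1 + exp(-z) = 1.0193.
sigmoid = 1/1.0193 = 0.9811.

0.9811


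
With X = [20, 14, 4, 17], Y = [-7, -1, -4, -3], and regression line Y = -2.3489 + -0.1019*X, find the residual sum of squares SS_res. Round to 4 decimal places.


For each point, residual = actual - predicted.
Residuals: [-2.6131, 2.7755, -1.2435, 1.0812].
Sum of squared residuals = 17.2470.

17.2470


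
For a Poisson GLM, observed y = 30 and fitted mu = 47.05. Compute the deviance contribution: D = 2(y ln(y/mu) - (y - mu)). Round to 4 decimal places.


y/mu = 30/47.05 = 0.637620 (approx.), and ln(30/47.05) = -0.450013.
y * ln(y/mu) = 30 * -0.450013 = -13.500390.
y - mu = -17.05.
D = 2 * (-13.500390 - -17.05) = 7.099220, which rounds to 7.0992.

7.0992


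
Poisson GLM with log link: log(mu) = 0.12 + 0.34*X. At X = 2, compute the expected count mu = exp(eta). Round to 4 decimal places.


Compute eta = 0.12 + 0.34 * 2 = 0.8000.
Apply inverse link: mu = e^0.8000 = 2.2255.

2.2255


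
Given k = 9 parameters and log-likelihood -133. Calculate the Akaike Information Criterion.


AIC = 2k - 2*loglik = 2(9) - 2(-133).
= 18 + 266 = 284.

284


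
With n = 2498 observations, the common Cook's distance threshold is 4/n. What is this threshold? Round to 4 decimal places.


The threshold is 4/n.
4/2498 = 0.0016.

0.0016


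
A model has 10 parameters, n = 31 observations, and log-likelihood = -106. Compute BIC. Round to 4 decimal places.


ln(31) = 3.433987.
k * ln(n) = 10 * 3.433987 = 34.339870.
-2L = 212.
BIC = 34.339870 + 212 = 246.339870, which rounds to 246.3399.

246.3399


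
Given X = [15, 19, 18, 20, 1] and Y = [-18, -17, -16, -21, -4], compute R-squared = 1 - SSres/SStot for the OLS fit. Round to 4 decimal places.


After computing the OLS fit (b0=-3.5653, b1=-0.7969):
SSres = 15.0856, SStot = 170.8000.
R^2 = 1 - 15.0856/170.8000 = 0.9117.

0.9117


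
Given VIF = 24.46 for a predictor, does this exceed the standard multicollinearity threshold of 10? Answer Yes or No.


Check: VIF = 24.46 vs threshold = 10.
Since 24.46 >= 10, the answer is Yes.

Yes


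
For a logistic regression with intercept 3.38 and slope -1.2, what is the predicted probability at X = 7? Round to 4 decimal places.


Linear predictor: z = 3.38 + -1.2 * 7 = -5.0200.
P = 1/(1 + exp(5.0200)) = 1/(1 + 151.4113) = 0.0066.

0.0066


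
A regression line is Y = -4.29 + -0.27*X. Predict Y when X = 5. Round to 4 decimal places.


Predicted value:
Y = -4.29 + (-0.27)(5) = -4.29 + -1.3500 = -5.6400.

-5.6400


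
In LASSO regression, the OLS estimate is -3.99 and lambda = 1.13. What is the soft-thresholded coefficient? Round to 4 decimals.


Absolute value: |-3.99| = 3.99.
Compare to lambda = 1.13.
Since |beta| > lambda, coefficient = sign(beta)*(|beta| - lambda) = -2.8600.

-2.8600


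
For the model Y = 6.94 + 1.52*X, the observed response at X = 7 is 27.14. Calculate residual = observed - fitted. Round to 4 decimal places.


Fitted value at X = 7 is yhat = 6.94 + 1.52*7 = 17.5800.
Residual = 27.14 - 17.5800 = 9.5600.

9.5600


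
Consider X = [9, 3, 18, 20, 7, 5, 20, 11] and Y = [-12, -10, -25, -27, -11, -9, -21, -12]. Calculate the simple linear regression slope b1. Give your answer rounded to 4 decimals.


First compute the means: xbar = 11.6250, ybar = -15.8750.
Then S_xx = sum((xi - xbar)^2) = 327.8750.
S_xy = sum((xi - xbar)(yi - ybar)) = -325.6250.
b1 = S_xy / S_xx = -325.6250 / 327.8750 = -0.9931.

-0.9931


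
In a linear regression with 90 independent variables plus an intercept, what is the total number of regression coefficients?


Total coefficients = number of predictors + 1 (for the intercept).
= 90 + 1 = 91.

91


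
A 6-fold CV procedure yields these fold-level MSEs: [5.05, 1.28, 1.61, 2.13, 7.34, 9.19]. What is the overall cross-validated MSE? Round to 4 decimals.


Total MSE across folds = 26.6000.
CV-MSE = 26.6000/6 = 4.4333.

4.4333


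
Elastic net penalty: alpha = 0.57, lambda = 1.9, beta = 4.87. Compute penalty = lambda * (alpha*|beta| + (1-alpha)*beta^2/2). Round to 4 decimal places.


Compute:
L1 = 0.57 * 4.87 = 2.7759.
L2 = 0.43 * 4.87^2 / 2 = 5.0991.
Penalty = 1.9 * (2.7759 + 5.0991) = 14.9626.

14.9626


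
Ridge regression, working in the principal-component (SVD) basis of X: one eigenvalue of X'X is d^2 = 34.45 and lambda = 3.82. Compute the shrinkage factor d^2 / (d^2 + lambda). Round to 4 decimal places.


Compute the denominator: 34.45 + 3.82 = 38.2700.
Shrinkage factor = 34.45 / 38.2700 = 0.9002.

0.9002


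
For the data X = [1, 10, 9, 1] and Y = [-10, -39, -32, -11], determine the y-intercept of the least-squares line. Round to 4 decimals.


First find the slope: b1 = -2.9691.
Means: xbar = 5.2500, ybar = -23.0000.
b0 = ybar - b1 * xbar = -23.0000 - -2.9691 * 5.2500 = -7.4124.

-7.4124


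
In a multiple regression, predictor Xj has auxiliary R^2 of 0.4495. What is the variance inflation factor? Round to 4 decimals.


Using VIF = 1/(1 - R^2_j):
1 - 0.4495 = 0.5505.
VIF = 1.8165.

1.8165


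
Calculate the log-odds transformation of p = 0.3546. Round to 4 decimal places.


The odds are p/(1-p) = 0.3546 / 0.6454 = 0.5494.
logit(p) = ln(0.5494) = -0.5989.

-0.5989


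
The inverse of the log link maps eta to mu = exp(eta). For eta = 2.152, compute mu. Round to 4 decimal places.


mu = exp(eta) = exp(2.152).
= 8.6020.

8.6020


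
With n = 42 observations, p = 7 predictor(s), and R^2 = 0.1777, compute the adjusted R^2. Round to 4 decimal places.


Using the formula:
(1 - 0.1777) = 0.8223.
Multiply by 41/34: 0.8223 * 41 = 33.7143, then 33.7143 / 34 = 0.9916.
Adj R^2 = 1 - 0.9916 = 0.0084.

0.0084


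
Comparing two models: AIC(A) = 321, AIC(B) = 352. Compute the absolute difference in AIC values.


Absolute difference = |321 - 352| = 31.
The model with lower AIC (A) is preferred.

31


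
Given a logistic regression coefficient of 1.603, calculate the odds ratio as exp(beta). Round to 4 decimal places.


exp(1.603) = 4.9679.
So the odds ratio is 4.9679.

4.9679


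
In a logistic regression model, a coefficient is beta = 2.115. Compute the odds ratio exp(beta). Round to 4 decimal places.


The odds ratio is computed as:
OR = e^(2.115) = 8.2896.

8.2896


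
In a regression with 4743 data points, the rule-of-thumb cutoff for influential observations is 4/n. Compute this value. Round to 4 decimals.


Cook's distance cutoff = 4/n = 4/4743.
= 0.0008.

0.0008


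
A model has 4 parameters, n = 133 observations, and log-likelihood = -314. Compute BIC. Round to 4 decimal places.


Compute k*ln(n) = 4*ln(133) = 4*4.890349 = 19.561396.
Then -2*loglik = 628.
BIC = 19.561396 + 628 = 647.561396, which rounds to 647.5614.

647.5614


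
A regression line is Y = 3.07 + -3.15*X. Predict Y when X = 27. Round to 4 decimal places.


Predicted value:
Y = 3.07 + (-3.15)(27) = 3.07 + -85.0500 = -81.9800.

-81.9800
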